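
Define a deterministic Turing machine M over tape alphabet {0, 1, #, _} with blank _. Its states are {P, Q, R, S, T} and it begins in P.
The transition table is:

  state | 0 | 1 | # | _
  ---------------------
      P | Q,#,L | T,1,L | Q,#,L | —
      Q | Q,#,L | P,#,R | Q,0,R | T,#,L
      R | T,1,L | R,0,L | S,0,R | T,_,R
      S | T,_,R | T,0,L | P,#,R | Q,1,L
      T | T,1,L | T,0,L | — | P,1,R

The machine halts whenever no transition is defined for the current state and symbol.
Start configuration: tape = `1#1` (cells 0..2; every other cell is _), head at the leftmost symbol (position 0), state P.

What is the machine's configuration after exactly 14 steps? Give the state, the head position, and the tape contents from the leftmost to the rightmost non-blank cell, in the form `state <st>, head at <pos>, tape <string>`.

P | __[1]#1   read 1 → write 1, move L, go to T
T | _[_]1#1   read _ → write 1, move R, go to P
P | _1[1]#1   read 1 → write 1, move L, go to T
T | _[1]1#1   read 1 → write 0, move L, go to T
T | [_]01#1   read _ → write 1, move R, go to P
P | 1[0]1#1   read 0 → write #, move L, go to Q
Q | [1]#1#1   read 1 → write #, move R, go to P
P | #[#]1#1   read # → write #, move L, go to Q
Q | [#]#1#1   read # → write 0, move R, go to Q
Q | 0[#]1#1   read # → write 0, move R, go to Q
Q | 00[1]#1   read 1 → write #, move R, go to P
P | 00#[#]1   read # → write #, move L, go to Q
Q | 00[#]#1   read # → write 0, move R, go to Q
Q | 000[#]1   read # → write 0, move R, go to Q
Q | 0000[1]
After 14 steps: state Q, head at 2, tape 00001.

state Q, head at 2, tape 00001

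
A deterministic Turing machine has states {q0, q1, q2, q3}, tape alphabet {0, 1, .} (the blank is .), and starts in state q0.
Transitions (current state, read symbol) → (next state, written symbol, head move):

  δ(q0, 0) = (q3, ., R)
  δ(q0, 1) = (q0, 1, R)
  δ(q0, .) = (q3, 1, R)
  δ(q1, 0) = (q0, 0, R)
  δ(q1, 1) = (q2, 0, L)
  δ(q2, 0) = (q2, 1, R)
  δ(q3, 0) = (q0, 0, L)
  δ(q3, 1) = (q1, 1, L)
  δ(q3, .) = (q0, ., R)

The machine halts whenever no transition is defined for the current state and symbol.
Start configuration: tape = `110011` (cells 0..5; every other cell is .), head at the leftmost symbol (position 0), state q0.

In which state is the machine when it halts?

q0 | [1]10011   read 1 → write 1, move R, go to q0
q0 | 1[1]0011   read 1 → write 1, move R, go to q0
q0 | 11[0]011   read 0 → write ., move R, go to q3
q3 | 11.[0]11   read 0 → write 0, move L, go to q0
q0 | 11[.]011   read . → write 1, move R, go to q3
q3 | 111[0]11   read 0 → write 0, move L, go to q0
q0 | 11[1]011   read 1 → write 1, move R, go to q0
q0 | 111[0]11   read 0 → write ., move R, go to q3
q3 | 111.[1]1   read 1 → write 1, move L, go to q1
q1 | 111[.]11
No transition is defined for (q1, .); M halts in state q1.

q1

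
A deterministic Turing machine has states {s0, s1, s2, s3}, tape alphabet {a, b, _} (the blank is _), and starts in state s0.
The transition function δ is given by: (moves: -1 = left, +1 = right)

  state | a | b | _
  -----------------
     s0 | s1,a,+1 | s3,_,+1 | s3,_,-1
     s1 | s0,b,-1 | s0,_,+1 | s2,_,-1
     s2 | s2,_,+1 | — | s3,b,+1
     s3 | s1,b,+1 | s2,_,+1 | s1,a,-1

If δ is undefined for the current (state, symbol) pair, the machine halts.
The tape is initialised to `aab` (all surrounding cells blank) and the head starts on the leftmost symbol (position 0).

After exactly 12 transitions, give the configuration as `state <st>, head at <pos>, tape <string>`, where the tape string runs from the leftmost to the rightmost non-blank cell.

state s0, head at 2, tape a_ab

state=s0 head=0 tape=[a]ab_   (s0,a)→(s1,a,+1)
state=s1 head=1 tape=a[a]b_   (s1,a)→(s0,b,-1)
state=s0 head=0 tape=[a]bb_   (s0,a)→(s1,a,+1)
state=s1 head=1 tape=a[b]b_   (s1,b)→(s0,_,+1)
state=s0 head=2 tape=a_[b]_   (s0,b)→(s3,_,+1)
state=s3 head=3 tape=a__[_]   (s3,_)→(s1,a,-1)
state=s1 head=2 tape=a_[_]a   (s1,_)→(s2,_,-1)
state=s2 head=1 tape=a[_]_a   (s2,_)→(s3,b,+1)
state=s3 head=2 tape=ab[_]a   (s3,_)→(s1,a,-1)
state=s1 head=1 tape=a[b]aa   (s1,b)→(s0,_,+1)
state=s0 head=2 tape=a_[a]a   (s0,a)→(s1,a,+1)
state=s1 head=3 tape=a_a[a]   (s1,a)→(s0,b,-1)
state=s0 head=2 tape=a_[a]b
After 12 steps: state s0, head at 2, tape a_ab.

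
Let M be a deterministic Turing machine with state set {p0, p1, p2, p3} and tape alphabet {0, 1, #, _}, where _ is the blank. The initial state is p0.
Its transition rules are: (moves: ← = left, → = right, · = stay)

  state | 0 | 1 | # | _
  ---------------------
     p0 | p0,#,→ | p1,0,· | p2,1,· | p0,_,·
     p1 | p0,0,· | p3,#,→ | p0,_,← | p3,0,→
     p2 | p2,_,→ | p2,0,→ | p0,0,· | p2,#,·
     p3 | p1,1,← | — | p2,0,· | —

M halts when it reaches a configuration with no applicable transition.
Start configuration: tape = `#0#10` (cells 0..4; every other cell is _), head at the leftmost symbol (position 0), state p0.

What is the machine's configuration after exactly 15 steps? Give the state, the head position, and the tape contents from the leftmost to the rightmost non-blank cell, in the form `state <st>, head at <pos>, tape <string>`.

state=p0 head=0 tape=[#]0#10_   (p0,#)→(p2,1,·)
state=p2 head=0 tape=[1]0#10_   (p2,1)→(p2,0,→)
state=p2 head=1 tape=0[0]#10_   (p2,0)→(p2,_,→)
state=p2 head=2 tape=0_[#]10_   (p2,#)→(p0,0,·)
state=p0 head=2 tape=0_[0]10_   (p0,0)→(p0,#,→)
state=p0 head=3 tape=0_#[1]0_   (p0,1)→(p1,0,·)
state=p1 head=3 tape=0_#[0]0_   (p1,0)→(p0,0,·)
state=p0 head=3 tape=0_#[0]0_   (p0,0)→(p0,#,→)
state=p0 head=4 tape=0_##[0]_   (p0,0)→(p0,#,→)
state=p0 head=5 tape=0_###[_]   (p0,_)→(p0,_,·)
state=p0 head=5 tape=0_###[_]   (p0,_)→(p0,_,·)
state=p0 head=5 tape=0_###[_]   (p0,_)→(p0,_,·)
state=p0 head=5 tape=0_###[_]   (p0,_)→(p0,_,·)
state=p0 head=5 tape=0_###[_]   (p0,_)→(p0,_,·)
state=p0 head=5 tape=0_###[_]   (p0,_)→(p0,_,·)
state=p0 head=5 tape=0_###[_]
After 15 steps: state p0, head at 5, tape 0_###.

state p0, head at 5, tape 0_###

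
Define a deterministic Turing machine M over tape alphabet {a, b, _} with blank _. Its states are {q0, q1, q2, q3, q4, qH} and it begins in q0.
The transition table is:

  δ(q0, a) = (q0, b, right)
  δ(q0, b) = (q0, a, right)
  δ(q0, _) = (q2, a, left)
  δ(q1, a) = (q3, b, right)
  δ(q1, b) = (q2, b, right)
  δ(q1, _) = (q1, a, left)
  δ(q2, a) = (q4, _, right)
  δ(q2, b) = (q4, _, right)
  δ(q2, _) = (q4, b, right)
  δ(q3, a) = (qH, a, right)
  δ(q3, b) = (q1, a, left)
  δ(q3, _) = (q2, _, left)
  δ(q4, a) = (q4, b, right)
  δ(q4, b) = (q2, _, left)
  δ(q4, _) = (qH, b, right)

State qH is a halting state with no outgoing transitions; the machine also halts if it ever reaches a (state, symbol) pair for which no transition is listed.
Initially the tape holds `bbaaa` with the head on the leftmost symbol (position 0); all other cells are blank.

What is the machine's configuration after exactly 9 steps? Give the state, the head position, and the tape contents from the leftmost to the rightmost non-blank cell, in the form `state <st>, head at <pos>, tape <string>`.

q0 | [b]baaa___   read b → write a, move right, go to q0
q0 | a[b]aaa___   read b → write a, move right, go to q0
q0 | aa[a]aa___   read a → write b, move right, go to q0
q0 | aab[a]a___   read a → write b, move right, go to q0
q0 | aabb[a]___   read a → write b, move right, go to q0
q0 | aabbb[_]__   read _ → write a, move left, go to q2
q2 | aabb[b]a__   read b → write _, move right, go to q4
q4 | aabb_[a]__   read a → write b, move right, go to q4
q4 | aabb_b[_]_   read _ → write b, move right, go to qH
qH | aabb_bb[_]
After 9 steps: state qH, head at 7, tape aabb_bb.

state qH, head at 7, tape aabb_bb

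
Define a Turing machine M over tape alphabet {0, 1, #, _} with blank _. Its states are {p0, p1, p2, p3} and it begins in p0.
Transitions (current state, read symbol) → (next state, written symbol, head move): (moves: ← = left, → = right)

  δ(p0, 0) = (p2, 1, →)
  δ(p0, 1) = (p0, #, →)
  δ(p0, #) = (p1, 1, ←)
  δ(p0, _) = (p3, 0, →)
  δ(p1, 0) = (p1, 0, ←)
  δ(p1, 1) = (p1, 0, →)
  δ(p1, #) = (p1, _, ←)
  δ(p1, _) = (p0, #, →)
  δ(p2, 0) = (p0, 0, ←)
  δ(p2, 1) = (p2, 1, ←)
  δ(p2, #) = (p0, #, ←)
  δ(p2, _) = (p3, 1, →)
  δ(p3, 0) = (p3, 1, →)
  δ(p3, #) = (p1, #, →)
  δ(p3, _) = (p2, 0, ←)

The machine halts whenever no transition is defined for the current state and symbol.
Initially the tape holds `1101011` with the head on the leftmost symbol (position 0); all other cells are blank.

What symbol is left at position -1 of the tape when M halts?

#

state=p0 head=0 tape=____[1]101011   (p0,1)→(p0,#,→)
state=p0 head=1 tape=____#[1]01011   (p0,1)→(p0,#,→)
state=p0 head=2 tape=____##[0]1011   (p0,0)→(p2,1,→)
state=p2 head=3 tape=____##1[1]011   (p2,1)→(p2,1,←)
state=p2 head=2 tape=____##[1]1011   (p2,1)→(p2,1,←)
state=p2 head=1 tape=____#[#]11011   (p2,#)→(p0,#,←)
state=p0 head=0 tape=____[#]#11011   (p0,#)→(p1,1,←)
state=p1 head=-1 tape=___[_]1#11011   (p1,_)→(p0,#,→)
state=p0 head=0 tape=___#[1]#11011   (p0,1)→(p0,#,→)
state=p0 head=1 tape=___##[#]11011   (p0,#)→(p1,1,←)
state=p1 head=0 tape=___#[#]111011   (p1,#)→(p1,_,←)
state=p1 head=-1 tape=___[#]_111011   (p1,#)→(p1,_,←)
state=p1 head=-2 tape=__[_]__111011   (p1,_)→(p0,#,→)
state=p0 head=-1 tape=__#[_]_111011   (p0,_)→(p3,0,→)
state=p3 head=0 tape=__#0[_]111011   (p3,_)→(p2,0,←)
state=p2 head=-1 tape=__#[0]0111011   (p2,0)→(p0,0,←)
state=p0 head=-2 tape=__[#]00111011   (p0,#)→(p1,1,←)
state=p1 head=-3 tape=_[_]100111011   (p1,_)→(p0,#,→)
state=p0 head=-2 tape=_#[1]00111011   (p0,1)→(p0,#,→)
state=p0 head=-1 tape=_##[0]0111011   (p0,0)→(p2,1,→)
state=p2 head=0 tape=_##1[0]111011   (p2,0)→(p0,0,←)
state=p0 head=-1 tape=_##[1]0111011   (p0,1)→(p0,#,→)
state=p0 head=0 tape=_###[0]111011   (p0,0)→(p2,1,→)
state=p2 head=1 tape=_###1[1]11011   (p2,1)→(p2,1,←)
state=p2 head=0 tape=_###[1]111011   (p2,1)→(p2,1,←)
state=p2 head=-1 tape=_##[#]1111011   (p2,#)→(p0,#,←)
state=p0 head=-2 tape=_#[#]#1111011   (p0,#)→(p1,1,←)
state=p1 head=-3 tape=_[#]1#1111011   (p1,#)→(p1,_,←)
state=p1 head=-4 tape=[_]_1#1111011   (p1,_)→(p0,#,→)
state=p0 head=-3 tape=#[_]1#1111011   (p0,_)→(p3,0,→)
state=p3 head=-2 tape=#0[1]#1111011
Cell -1 holds # when M halts.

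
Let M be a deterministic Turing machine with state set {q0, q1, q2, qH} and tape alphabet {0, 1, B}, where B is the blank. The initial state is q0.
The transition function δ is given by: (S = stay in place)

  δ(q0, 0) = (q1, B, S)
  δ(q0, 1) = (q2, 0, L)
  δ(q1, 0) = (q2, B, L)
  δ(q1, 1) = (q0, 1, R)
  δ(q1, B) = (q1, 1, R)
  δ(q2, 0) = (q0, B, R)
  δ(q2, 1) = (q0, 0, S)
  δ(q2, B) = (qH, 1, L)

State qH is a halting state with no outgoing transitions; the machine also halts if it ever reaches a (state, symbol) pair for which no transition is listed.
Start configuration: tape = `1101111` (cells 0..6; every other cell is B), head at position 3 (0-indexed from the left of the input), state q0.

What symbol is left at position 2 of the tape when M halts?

B

state=q0 head=3 tape=110[1]111B   (q0,1)→(q2,0,L)
state=q2 head=2 tape=11[0]0111B   (q2,0)→(q0,B,R)
state=q0 head=3 tape=11B[0]111B   (q0,0)→(q1,B,S)
state=q1 head=3 tape=11B[B]111B   (q1,B)→(q1,1,R)
state=q1 head=4 tape=11B1[1]11B   (q1,1)→(q0,1,R)
state=q0 head=5 tape=11B11[1]1B   (q0,1)→(q2,0,L)
state=q2 head=4 tape=11B1[1]01B   (q2,1)→(q0,0,S)
state=q0 head=4 tape=11B1[0]01B   (q0,0)→(q1,B,S)
state=q1 head=4 tape=11B1[B]01B   (q1,B)→(q1,1,R)
state=q1 head=5 tape=11B11[0]1B   (q1,0)→(q2,B,L)
state=q2 head=4 tape=11B1[1]B1B   (q2,1)→(q0,0,S)
state=q0 head=4 tape=11B1[0]B1B   (q0,0)→(q1,B,S)
state=q1 head=4 tape=11B1[B]B1B   (q1,B)→(q1,1,R)
state=q1 head=5 tape=11B11[B]1B   (q1,B)→(q1,1,R)
state=q1 head=6 tape=11B111[1]B   (q1,1)→(q0,1,R)
state=q0 head=7 tape=11B1111[B]
Cell 2 holds B when M halts.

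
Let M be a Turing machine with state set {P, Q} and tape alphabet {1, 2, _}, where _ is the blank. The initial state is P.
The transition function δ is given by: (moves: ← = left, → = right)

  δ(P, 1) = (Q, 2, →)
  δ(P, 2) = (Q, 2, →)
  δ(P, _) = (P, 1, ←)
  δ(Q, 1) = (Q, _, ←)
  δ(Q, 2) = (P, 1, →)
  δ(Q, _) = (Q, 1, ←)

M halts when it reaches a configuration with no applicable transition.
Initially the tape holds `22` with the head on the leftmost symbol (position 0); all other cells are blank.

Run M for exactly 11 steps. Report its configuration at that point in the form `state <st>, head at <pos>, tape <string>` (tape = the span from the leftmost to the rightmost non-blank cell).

state P, head at 1, tape 211

P | [2]2_   read 2 → write 2, move →, go to Q
Q | 2[2]_   read 2 → write 1, move →, go to P
P | 21[_]   read _ → write 1, move ←, go to P
P | 2[1]1   read 1 → write 2, move →, go to Q
Q | 22[1]   read 1 → write _, move ←, go to Q
Q | 2[2]_   read 2 → write 1, move →, go to P
P | 21[_]   read _ → write 1, move ←, go to P
P | 2[1]1   read 1 → write 2, move →, go to Q
Q | 22[1]   read 1 → write _, move ←, go to Q
Q | 2[2]_   read 2 → write 1, move →, go to P
P | 21[_]   read _ → write 1, move ←, go to P
P | 2[1]1
After 11 steps: state P, head at 1, tape 211.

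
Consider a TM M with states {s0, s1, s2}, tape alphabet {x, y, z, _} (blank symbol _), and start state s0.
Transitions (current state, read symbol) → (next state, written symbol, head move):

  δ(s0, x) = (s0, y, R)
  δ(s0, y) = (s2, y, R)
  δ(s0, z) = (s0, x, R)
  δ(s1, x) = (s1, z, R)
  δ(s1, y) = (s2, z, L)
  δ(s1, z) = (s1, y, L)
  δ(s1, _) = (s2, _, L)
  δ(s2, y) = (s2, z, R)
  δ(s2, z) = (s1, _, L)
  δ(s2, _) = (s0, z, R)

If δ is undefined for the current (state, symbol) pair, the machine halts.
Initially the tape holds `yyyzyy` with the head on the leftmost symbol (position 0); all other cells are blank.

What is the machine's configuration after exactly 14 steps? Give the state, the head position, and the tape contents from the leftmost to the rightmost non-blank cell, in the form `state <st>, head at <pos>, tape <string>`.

s0 | _[y]yyzyy_   read y → write y, move R, go to s2
s2 | _y[y]yzyy_   read y → write z, move R, go to s2
s2 | _yz[y]zyy_   read y → write z, move R, go to s2
s2 | _yzz[z]yy_   read z → write _, move L, go to s1
s1 | _yz[z]_yy_   read z → write y, move L, go to s1
s1 | _y[z]y_yy_   read z → write y, move L, go to s1
s1 | _[y]yy_yy_   read y → write z, move L, go to s2
s2 | [_]zyy_yy_   read _ → write z, move R, go to s0
s0 | z[z]yy_yy_   read z → write x, move R, go to s0
s0 | zx[y]y_yy_   read y → write y, move R, go to s2
s2 | zxy[y]_yy_   read y → write z, move R, go to s2
s2 | zxyz[_]yy_   read _ → write z, move R, go to s0
s0 | zxyzz[y]y_   read y → write y, move R, go to s2
s2 | zxyzzy[y]_   read y → write z, move R, go to s2
s2 | zxyzzyz[_]
After 14 steps: state s2, head at 6, tape zxyzzyz.

state s2, head at 6, tape zxyzzyz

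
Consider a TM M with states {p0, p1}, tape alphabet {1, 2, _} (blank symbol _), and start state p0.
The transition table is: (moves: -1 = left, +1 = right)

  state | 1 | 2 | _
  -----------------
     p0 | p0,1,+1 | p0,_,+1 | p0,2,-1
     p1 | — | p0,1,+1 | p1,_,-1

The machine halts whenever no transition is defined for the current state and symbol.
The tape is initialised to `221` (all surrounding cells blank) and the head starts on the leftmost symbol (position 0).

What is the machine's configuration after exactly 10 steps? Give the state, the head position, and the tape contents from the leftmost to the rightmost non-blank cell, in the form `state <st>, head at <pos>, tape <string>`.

state p0, head at 4, tape 1_2

p0 | [2]21__   read 2 → write _, move +1, go to p0
p0 | _[2]1__   read 2 → write _, move +1, go to p0
p0 | __[1]__   read 1 → write 1, move +1, go to p0
p0 | __1[_]_   read _ → write 2, move -1, go to p0
p0 | __[1]2_   read 1 → write 1, move +1, go to p0
p0 | __1[2]_   read 2 → write _, move +1, go to p0
p0 | __1_[_]   read _ → write 2, move -1, go to p0
p0 | __1[_]2   read _ → write 2, move -1, go to p0
p0 | __[1]22   read 1 → write 1, move +1, go to p0
p0 | __1[2]2   read 2 → write _, move +1, go to p0
p0 | __1_[2]
After 10 steps: state p0, head at 4, tape 1_2.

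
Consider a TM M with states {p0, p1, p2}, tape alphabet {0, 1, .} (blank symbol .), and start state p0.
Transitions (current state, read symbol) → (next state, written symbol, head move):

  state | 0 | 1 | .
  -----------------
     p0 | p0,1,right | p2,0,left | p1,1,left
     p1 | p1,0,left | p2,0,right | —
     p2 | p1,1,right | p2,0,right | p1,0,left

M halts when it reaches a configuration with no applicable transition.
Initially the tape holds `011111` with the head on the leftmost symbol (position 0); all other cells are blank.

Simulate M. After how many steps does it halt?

p0 | [0]11111..   read 0 → write 1, move right, go to p0
p0 | 1[1]1111..   read 1 → write 0, move left, go to p2
p2 | [1]01111..   read 1 → write 0, move right, go to p2
p2 | 0[0]1111..   read 0 → write 1, move right, go to p1
p1 | 01[1]111..   read 1 → write 0, move right, go to p2
p2 | 010[1]11..   read 1 → write 0, move right, go to p2
p2 | 0100[1]1..   read 1 → write 0, move right, go to p2
p2 | 01000[1]..   read 1 → write 0, move right, go to p2
p2 | 010000[.].   read . → write 0, move left, go to p1
p1 | 01000[0]0.   read 0 → write 0, move left, go to p1
p1 | 0100[0]00.   read 0 → write 0, move left, go to p1
p1 | 010[0]000.   read 0 → write 0, move left, go to p1
p1 | 01[0]0000.   read 0 → write 0, move left, go to p1
p1 | 0[1]00000.   read 1 → write 0, move right, go to p2
p2 | 00[0]0000.   read 0 → write 1, move right, go to p1
p1 | 001[0]000.   read 0 → write 0, move left, go to p1
p1 | 00[1]0000.   read 1 → write 0, move right, go to p2
p2 | 000[0]000.   read 0 → write 1, move right, go to p1
p1 | 0001[0]00.   read 0 → write 0, move left, go to p1
p1 | 000[1]000.   read 1 → write 0, move right, go to p2
p2 | 0000[0]00.   read 0 → write 1, move right, go to p1
p1 | 00001[0]0.   read 0 → write 0, move left, go to p1
p1 | 0000[1]00.   read 1 → write 0, move right, go to p2
p2 | 00000[0]0.   read 0 → write 1, move right, go to p1
p1 | 000001[0].   read 0 → write 0, move left, go to p1
p1 | 00000[1]0.   read 1 → write 0, move right, go to p2
p2 | 000000[0].   read 0 → write 1, move right, go to p1
p1 | 0000001[.]
M halts after 27 transitions.

27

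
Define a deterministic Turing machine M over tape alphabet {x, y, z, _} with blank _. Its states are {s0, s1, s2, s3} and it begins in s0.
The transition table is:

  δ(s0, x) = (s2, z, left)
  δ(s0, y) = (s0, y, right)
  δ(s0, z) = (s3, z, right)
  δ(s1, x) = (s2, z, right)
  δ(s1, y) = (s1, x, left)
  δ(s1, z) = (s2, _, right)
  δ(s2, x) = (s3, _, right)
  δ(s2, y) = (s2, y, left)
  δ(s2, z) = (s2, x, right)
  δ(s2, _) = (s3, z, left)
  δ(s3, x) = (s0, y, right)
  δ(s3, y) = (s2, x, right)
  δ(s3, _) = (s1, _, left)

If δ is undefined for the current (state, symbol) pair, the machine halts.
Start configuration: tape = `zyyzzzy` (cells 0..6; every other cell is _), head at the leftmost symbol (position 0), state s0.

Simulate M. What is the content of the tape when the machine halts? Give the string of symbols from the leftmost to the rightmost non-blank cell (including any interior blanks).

state=s0 head=0 tape=[z]yyzzzy__   (s0,z)→(s3,z,right)
state=s3 head=1 tape=z[y]yzzzy__   (s3,y)→(s2,x,right)
state=s2 head=2 tape=zx[y]zzzy__   (s2,y)→(s2,y,left)
state=s2 head=1 tape=z[x]yzzzy__   (s2,x)→(s3,_,right)
state=s3 head=2 tape=z_[y]zzzy__   (s3,y)→(s2,x,right)
state=s2 head=3 tape=z_x[z]zzy__   (s2,z)→(s2,x,right)
state=s2 head=4 tape=z_xx[z]zy__   (s2,z)→(s2,x,right)
state=s2 head=5 tape=z_xxx[z]y__   (s2,z)→(s2,x,right)
state=s2 head=6 tape=z_xxxx[y]__   (s2,y)→(s2,y,left)
state=s2 head=5 tape=z_xxx[x]y__   (s2,x)→(s3,_,right)
state=s3 head=6 tape=z_xxx_[y]__   (s3,y)→(s2,x,right)
state=s2 head=7 tape=z_xxx_x[_]_   (s2,_)→(s3,z,left)
state=s3 head=6 tape=z_xxx_[x]z_   (s3,x)→(s0,y,right)
state=s0 head=7 tape=z_xxx_y[z]_   (s0,z)→(s3,z,right)
state=s3 head=8 tape=z_xxx_yz[_]   (s3,_)→(s1,_,left)
state=s1 head=7 tape=z_xxx_y[z]_   (s1,z)→(s2,_,right)
state=s2 head=8 tape=z_xxx_y_[_]   (s2,_)→(s3,z,left)
state=s3 head=7 tape=z_xxx_y[_]z   (s3,_)→(s1,_,left)
state=s1 head=6 tape=z_xxx_[y]_z   (s1,y)→(s1,x,left)
state=s1 head=5 tape=z_xxx[_]x_z
The non-blank tape span at halt is z_xxx_x_z.

z_xxx_x_z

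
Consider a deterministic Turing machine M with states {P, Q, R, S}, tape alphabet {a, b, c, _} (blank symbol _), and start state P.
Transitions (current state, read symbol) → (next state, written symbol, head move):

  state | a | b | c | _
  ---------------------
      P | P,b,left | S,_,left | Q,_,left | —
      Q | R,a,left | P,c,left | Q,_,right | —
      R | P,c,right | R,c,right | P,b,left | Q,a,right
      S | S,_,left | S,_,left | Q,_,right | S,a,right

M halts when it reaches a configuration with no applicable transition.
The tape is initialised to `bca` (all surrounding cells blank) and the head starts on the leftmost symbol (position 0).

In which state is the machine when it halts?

P | __[b]ca   read b → write _, move left, go to S
S | _[_]_ca   read _ → write a, move right, go to S
S | _a[_]ca   read _ → write a, move right, go to S
S | _aa[c]a   read c → write _, move right, go to Q
Q | _aa_[a]   read a → write a, move left, go to R
R | _aa[_]a   read _ → write a, move right, go to Q
Q | _aaa[a]   read a → write a, move left, go to R
R | _aa[a]a   read a → write c, move right, go to P
P | _aac[a]   read a → write b, move left, go to P
P | _aa[c]b   read c → write _, move left, go to Q
Q | _a[a]_b   read a → write a, move left, go to R
R | _[a]a_b   read a → write c, move right, go to P
P | _c[a]_b   read a → write b, move left, go to P
P | _[c]b_b   read c → write _, move left, go to Q
Q | [_]_b_b
No transition is defined for (Q, _); M halts in state Q.

Q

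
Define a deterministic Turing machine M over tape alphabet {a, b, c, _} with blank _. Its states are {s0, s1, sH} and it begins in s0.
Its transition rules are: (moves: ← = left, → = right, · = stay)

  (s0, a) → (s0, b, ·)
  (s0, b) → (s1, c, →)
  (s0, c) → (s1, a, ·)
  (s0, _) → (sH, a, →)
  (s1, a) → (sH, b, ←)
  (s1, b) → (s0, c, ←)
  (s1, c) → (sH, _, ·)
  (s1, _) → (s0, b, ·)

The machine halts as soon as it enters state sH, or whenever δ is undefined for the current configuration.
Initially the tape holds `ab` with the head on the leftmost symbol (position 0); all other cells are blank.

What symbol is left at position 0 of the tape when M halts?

b

s0 | _[a]b   read a → write b, move ·, go to s0
s0 | _[b]b   read b → write c, move →, go to s1
s1 | _c[b]   read b → write c, move ←, go to s0
s0 | _[c]c   read c → write a, move ·, go to s1
s1 | _[a]c   read a → write b, move ←, go to sH
sH | [_]bc
Cell 0 holds b when M halts.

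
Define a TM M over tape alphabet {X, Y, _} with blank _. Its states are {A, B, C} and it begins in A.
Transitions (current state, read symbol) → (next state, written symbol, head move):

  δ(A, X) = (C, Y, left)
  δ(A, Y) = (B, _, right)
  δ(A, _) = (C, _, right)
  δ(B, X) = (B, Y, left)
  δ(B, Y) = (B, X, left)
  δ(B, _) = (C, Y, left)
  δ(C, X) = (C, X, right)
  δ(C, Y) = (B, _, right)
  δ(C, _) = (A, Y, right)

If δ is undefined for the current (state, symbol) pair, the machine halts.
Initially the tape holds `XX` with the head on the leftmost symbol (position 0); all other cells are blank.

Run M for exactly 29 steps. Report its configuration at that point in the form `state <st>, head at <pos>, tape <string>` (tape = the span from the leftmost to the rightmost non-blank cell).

state C, head at -5, tape YXYYYY

A | _____[X]X   read X → write Y, move left, go to C
C | ____[_]YX   read _ → write Y, move right, go to A
A | ____Y[Y]X   read Y → write _, move right, go to B
B | ____Y_[X]   read X → write Y, move left, go to B
B | ____Y[_]Y   read _ → write Y, move left, go to C
C | ____[Y]YY   read Y → write _, move right, go to B
B | _____[Y]Y   read Y → write X, move left, go to B
B | ____[_]XY   read _ → write Y, move left, go to C
C | ___[_]YXY   read _ → write Y, move right, go to A
A | ___Y[Y]XY   read Y → write _, move right, go to B
B | ___Y_[X]Y   read X → write Y, move left, go to B
B | ___Y[_]YY   read _ → write Y, move left, go to C
C | ___[Y]YYY   read Y → write _, move right, go to B
B | ____[Y]YY   read Y → write X, move left, go to B
B | ___[_]XYY   read _ → write Y, move left, go to C
C | __[_]YXYY   read _ → write Y, move right, go to A
A | __Y[Y]XYY   read Y → write _, move right, go to B
B | __Y_[X]YY   read X → write Y, move left, go to B
B | __Y[_]YYY   read _ → write Y, move left, go to C
C | __[Y]YYYY   read Y → write _, move right, go to B
B | ___[Y]YYY   read Y → write X, move left, go to B
B | __[_]XYYY   read _ → write Y, move left, go to C
C | _[_]YXYYY   read _ → write Y, move right, go to A
A | _Y[Y]XYYY   read Y → write _, move right, go to B
B | _Y_[X]YYY   read X → write Y, move left, go to B
B | _Y[_]YYYY   read _ → write Y, move left, go to C
C | _[Y]YYYYY   read Y → write _, move right, go to B
B | __[Y]YYYY   read Y → write X, move left, go to B
B | _[_]XYYYY   read _ → write Y, move left, go to C
C | [_]YXYYYY
After 29 steps: state C, head at -5, tape YXYYYY.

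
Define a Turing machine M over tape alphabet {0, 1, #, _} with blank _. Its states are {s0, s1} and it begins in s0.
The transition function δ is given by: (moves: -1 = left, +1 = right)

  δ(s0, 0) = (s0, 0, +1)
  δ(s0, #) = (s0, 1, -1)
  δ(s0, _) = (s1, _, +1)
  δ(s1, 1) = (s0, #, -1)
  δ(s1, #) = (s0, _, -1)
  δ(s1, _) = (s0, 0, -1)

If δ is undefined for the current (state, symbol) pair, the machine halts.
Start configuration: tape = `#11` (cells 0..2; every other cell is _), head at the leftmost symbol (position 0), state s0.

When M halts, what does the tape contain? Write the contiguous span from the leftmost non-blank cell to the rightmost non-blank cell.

s0 | _[#]11   read # → write 1, move -1, go to s0
s0 | [_]111   read _ → write _, move +1, go to s1
s1 | _[1]11   read 1 → write #, move -1, go to s0
s0 | [_]#11   read _ → write _, move +1, go to s1
s1 | _[#]11   read # → write _, move -1, go to s0
s0 | [_]_11   read _ → write _, move +1, go to s1
s1 | _[_]11   read _ → write 0, move -1, go to s0
s0 | [_]011   read _ → write _, move +1, go to s1
s1 | _[0]11
The non-blank tape span at halt is 011.

011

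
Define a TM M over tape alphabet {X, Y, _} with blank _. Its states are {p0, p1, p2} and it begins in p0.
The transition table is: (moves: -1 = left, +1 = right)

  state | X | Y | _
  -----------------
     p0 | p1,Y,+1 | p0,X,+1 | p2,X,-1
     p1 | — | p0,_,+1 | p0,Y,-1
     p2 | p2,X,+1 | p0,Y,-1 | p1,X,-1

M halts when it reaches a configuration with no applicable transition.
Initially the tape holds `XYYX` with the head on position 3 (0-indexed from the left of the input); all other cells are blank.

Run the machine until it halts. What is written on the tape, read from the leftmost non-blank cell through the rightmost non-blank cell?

XYYXXXX

p0 | XYY[X]___   read X → write Y, move +1, go to p1
p1 | XYYY[_]__   read _ → write Y, move -1, go to p0
p0 | XYY[Y]Y__   read Y → write X, move +1, go to p0
p0 | XYYX[Y]__   read Y → write X, move +1, go to p0
p0 | XYYXX[_]_   read _ → write X, move -1, go to p2
p2 | XYYX[X]X_   read X → write X, move +1, go to p2
p2 | XYYXX[X]_   read X → write X, move +1, go to p2
p2 | XYYXXX[_]   read _ → write X, move -1, go to p1
p1 | XYYXX[X]X
The non-blank tape span at halt is XYYXXXX.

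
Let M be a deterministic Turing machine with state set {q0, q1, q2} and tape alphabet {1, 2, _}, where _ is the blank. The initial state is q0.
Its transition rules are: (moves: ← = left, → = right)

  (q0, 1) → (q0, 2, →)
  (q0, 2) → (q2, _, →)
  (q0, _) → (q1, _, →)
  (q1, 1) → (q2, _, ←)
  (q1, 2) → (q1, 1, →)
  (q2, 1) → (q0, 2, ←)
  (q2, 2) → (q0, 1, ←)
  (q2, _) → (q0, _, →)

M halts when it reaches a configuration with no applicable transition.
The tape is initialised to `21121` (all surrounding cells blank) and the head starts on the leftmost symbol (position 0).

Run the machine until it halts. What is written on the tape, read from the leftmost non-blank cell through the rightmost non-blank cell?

state=q0 head=0 tape=[2]1121   (q0,2)→(q2,_,→)
state=q2 head=1 tape=_[1]121   (q2,1)→(q0,2,←)
state=q0 head=0 tape=[_]2121   (q0,_)→(q1,_,→)
state=q1 head=1 tape=_[2]121   (q1,2)→(q1,1,→)
state=q1 head=2 tape=_1[1]21   (q1,1)→(q2,_,←)
state=q2 head=1 tape=_[1]_21   (q2,1)→(q0,2,←)
state=q0 head=0 tape=[_]2_21   (q0,_)→(q1,_,→)
state=q1 head=1 tape=_[2]_21   (q1,2)→(q1,1,→)
state=q1 head=2 tape=_1[_]21
The non-blank tape span at halt is 1_21.

1_21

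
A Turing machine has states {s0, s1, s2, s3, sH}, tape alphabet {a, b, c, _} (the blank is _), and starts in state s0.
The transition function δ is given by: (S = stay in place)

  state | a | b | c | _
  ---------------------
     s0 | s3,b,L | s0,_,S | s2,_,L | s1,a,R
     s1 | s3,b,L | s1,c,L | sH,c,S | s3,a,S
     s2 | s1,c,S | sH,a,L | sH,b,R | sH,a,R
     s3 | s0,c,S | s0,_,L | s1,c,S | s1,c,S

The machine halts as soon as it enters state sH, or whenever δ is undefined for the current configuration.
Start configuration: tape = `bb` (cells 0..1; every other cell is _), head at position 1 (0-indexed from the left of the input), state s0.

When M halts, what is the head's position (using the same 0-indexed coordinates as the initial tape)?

s0 | b[b]_   read b → write _, move S, go to s0
s0 | b[_]_   read _ → write a, move R, go to s1
s1 | ba[_]   read _ → write a, move S, go to s3
s3 | ba[a]   read a → write c, move S, go to s0
s0 | ba[c]   read c → write _, move L, go to s2
s2 | b[a]_   read a → write c, move S, go to s1
s1 | b[c]_   read c → write c, move S, go to sH
sH | b[c]_
At halt the head is at cell 1.

1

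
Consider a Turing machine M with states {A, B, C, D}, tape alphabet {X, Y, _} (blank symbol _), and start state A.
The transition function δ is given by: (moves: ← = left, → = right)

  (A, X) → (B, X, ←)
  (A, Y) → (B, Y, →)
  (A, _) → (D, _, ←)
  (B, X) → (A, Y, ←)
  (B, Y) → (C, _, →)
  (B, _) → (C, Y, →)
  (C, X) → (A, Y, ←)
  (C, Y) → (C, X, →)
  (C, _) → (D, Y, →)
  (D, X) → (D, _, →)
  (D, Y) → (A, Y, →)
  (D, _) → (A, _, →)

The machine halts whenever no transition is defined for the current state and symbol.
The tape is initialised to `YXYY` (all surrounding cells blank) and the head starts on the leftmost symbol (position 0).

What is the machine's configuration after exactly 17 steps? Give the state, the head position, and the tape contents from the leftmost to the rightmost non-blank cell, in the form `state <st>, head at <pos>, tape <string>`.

A | [Y]XYY___   read Y → write Y, move →, go to B
B | Y[X]YY___   read X → write Y, move ←, go to A
A | [Y]YYY___   read Y → write Y, move →, go to B
B | Y[Y]YY___   read Y → write _, move →, go to C
C | Y_[Y]Y___   read Y → write X, move →, go to C
C | Y_X[Y]___   read Y → write X, move →, go to C
C | Y_XX[_]__   read _ → write Y, move →, go to D
D | Y_XXY[_]_   read _ → write _, move →, go to A
A | Y_XXY_[_]   read _ → write _, move ←, go to D
D | Y_XXY[_]_   read _ → write _, move →, go to A
A | Y_XXY_[_]   read _ → write _, move ←, go to D
D | Y_XXY[_]_   read _ → write _, move →, go to A
A | Y_XXY_[_]   read _ → write _, move ←, go to D
D | Y_XXY[_]_   read _ → write _, move →, go to A
A | Y_XXY_[_]   read _ → write _, move ←, go to D
D | Y_XXY[_]_   read _ → write _, move →, go to A
A | Y_XXY_[_]   read _ → write _, move ←, go to D
D | Y_XXY[_]_
After 17 steps: state D, head at 5, tape Y_XXY.

state D, head at 5, tape Y_XXY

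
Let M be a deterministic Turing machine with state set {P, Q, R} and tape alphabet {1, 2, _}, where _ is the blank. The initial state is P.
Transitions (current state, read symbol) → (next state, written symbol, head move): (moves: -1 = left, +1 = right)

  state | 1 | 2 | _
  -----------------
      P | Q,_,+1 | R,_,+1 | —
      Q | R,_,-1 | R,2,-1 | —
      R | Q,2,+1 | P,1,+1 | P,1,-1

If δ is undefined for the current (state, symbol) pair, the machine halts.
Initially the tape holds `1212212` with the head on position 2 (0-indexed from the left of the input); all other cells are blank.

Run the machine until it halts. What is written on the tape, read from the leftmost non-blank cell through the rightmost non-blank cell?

P | 12[1]2212   read 1 → write _, move +1, go to Q
Q | 12_[2]212   read 2 → write 2, move -1, go to R
R | 12[_]2212   read _ → write 1, move -1, go to P
P | 1[2]12212   read 2 → write _, move +1, go to R
R | 1_[1]2212   read 1 → write 2, move +1, go to Q
Q | 1_2[2]212   read 2 → write 2, move -1, go to R
R | 1_[2]2212   read 2 → write 1, move +1, go to P
P | 1_1[2]212   read 2 → write _, move +1, go to R
R | 1_1_[2]12   read 2 → write 1, move +1, go to P
P | 1_1_1[1]2   read 1 → write _, move +1, go to Q
Q | 1_1_1_[2]   read 2 → write 2, move -1, go to R
R | 1_1_1[_]2   read _ → write 1, move -1, go to P
P | 1_1_[1]12   read 1 → write _, move +1, go to Q
Q | 1_1__[1]2   read 1 → write _, move -1, go to R
R | 1_1_[_]_2   read _ → write 1, move -1, go to P
P | 1_1[_]1_2
The non-blank tape span at halt is 1_1_1_2.

1_1_1_2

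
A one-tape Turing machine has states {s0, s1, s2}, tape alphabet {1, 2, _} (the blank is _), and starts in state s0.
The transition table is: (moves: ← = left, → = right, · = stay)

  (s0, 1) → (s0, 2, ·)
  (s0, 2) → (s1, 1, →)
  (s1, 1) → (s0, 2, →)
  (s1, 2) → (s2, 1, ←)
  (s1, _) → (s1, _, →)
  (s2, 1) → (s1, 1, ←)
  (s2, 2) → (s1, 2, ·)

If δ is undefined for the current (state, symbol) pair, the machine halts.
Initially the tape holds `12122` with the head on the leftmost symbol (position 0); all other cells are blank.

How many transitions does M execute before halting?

15

s0 | _[1]2122   read 1 → write 2, move ·, go to s0
s0 | _[2]2122   read 2 → write 1, move →, go to s1
s1 | _1[2]122   read 2 → write 1, move ←, go to s2
s2 | _[1]1122   read 1 → write 1, move ←, go to s1
s1 | [_]11122   read _ → write _, move →, go to s1
s1 | _[1]1122   read 1 → write 2, move →, go to s0
s0 | _2[1]122   read 1 → write 2, move ·, go to s0
s0 | _2[2]122   read 2 → write 1, move →, go to s1
s1 | _21[1]22   read 1 → write 2, move →, go to s0
s0 | _212[2]2   read 2 → write 1, move →, go to s1
s1 | _2121[2]   read 2 → write 1, move ←, go to s2
s2 | _212[1]1   read 1 → write 1, move ←, go to s1
s1 | _21[2]11   read 2 → write 1, move ←, go to s2
s2 | _2[1]111   read 1 → write 1, move ←, go to s1
s1 | _[2]1111   read 2 → write 1, move ←, go to s2
s2 | [_]11111
M halts after 15 transitions.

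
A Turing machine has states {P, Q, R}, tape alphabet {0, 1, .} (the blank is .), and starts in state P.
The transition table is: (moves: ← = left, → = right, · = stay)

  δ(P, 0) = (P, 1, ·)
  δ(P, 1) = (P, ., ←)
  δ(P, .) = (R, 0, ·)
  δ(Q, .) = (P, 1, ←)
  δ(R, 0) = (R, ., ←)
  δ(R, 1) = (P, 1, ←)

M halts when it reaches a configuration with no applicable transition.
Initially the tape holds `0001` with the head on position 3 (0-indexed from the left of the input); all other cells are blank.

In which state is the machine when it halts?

P | ..000[1]   read 1 → write ., move ←, go to P
P | ..00[0].   read 0 → write 1, move ·, go to P
P | ..00[1].   read 1 → write ., move ←, go to P
P | ..0[0]..   read 0 → write 1, move ·, go to P
P | ..0[1]..   read 1 → write ., move ←, go to P
P | ..[0]...   read 0 → write 1, move ·, go to P
P | ..[1]...   read 1 → write ., move ←, go to P
P | .[.]....   read . → write 0, move ·, go to R
R | .[0]....   read 0 → write ., move ←, go to R
R | [.].....
No transition is defined for (R, .); M halts in state R.

R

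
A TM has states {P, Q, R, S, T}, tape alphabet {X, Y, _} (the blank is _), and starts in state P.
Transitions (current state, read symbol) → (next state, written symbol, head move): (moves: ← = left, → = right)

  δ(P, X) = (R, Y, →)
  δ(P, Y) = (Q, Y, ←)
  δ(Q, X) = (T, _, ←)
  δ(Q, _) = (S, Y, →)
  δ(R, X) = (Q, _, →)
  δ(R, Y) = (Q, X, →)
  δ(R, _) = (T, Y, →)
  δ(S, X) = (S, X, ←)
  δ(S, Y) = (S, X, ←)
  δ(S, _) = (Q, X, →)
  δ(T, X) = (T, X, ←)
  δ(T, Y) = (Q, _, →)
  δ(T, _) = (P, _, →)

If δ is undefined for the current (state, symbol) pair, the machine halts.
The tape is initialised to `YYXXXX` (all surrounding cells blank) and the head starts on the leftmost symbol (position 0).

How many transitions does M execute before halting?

state=P head=0 tape=___[Y]YXXXX   (P,Y)→(Q,Y,←)
state=Q head=-1 tape=__[_]YYXXXX   (Q,_)→(S,Y,→)
state=S head=0 tape=__Y[Y]YXXXX   (S,Y)→(S,X,←)
state=S head=-1 tape=__[Y]XYXXXX   (S,Y)→(S,X,←)
state=S head=-2 tape=_[_]XXYXXXX   (S,_)→(Q,X,→)
state=Q head=-1 tape=_X[X]XYXXXX   (Q,X)→(T,_,←)
state=T head=-2 tape=_[X]_XYXXXX   (T,X)→(T,X,←)
state=T head=-3 tape=[_]X_XYXXXX   (T,_)→(P,_,→)
state=P head=-2 tape=_[X]_XYXXXX   (P,X)→(R,Y,→)
state=R head=-1 tape=_Y[_]XYXXXX   (R,_)→(T,Y,→)
state=T head=0 tape=_YY[X]YXXXX   (T,X)→(T,X,←)
state=T head=-1 tape=_Y[Y]XYXXXX   (T,Y)→(Q,_,→)
state=Q head=0 tape=_Y_[X]YXXXX   (Q,X)→(T,_,←)
state=T head=-1 tape=_Y[_]_YXXXX   (T,_)→(P,_,→)
state=P head=0 tape=_Y_[_]YXXXX
M halts after 14 transitions.

14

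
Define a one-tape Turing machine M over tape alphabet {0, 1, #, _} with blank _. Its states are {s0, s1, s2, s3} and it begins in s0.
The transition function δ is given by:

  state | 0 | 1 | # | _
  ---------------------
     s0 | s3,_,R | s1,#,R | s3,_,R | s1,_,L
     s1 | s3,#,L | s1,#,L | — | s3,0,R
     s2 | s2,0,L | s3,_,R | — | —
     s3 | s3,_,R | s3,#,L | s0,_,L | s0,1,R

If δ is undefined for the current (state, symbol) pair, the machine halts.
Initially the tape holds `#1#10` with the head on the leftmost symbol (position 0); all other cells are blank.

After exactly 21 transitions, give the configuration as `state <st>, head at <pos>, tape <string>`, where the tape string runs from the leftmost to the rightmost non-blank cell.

s0 | _[#]1#10   read # → write _, move R, go to s3
s3 | __[1]#10   read 1 → write #, move L, go to s3
s3 | _[_]##10   read _ → write 1, move R, go to s0
s0 | _1[#]#10   read # → write _, move R, go to s3
s3 | _1_[#]10   read # → write _, move L, go to s0
s0 | _1[_]_10   read _ → write _, move L, go to s1
s1 | _[1]__10   read 1 → write #, move L, go to s1
s1 | [_]#__10   read _ → write 0, move R, go to s3
s3 | 0[#]__10   read # → write _, move L, go to s0
s0 | [0]___10   read 0 → write _, move R, go to s3
s3 | _[_]__10   read _ → write 1, move R, go to s0
s0 | _1[_]_10   read _ → write _, move L, go to s1
s1 | _[1]__10   read 1 → write #, move L, go to s1
s1 | [_]#__10   read _ → write 0, move R, go to s3
s3 | 0[#]__10   read # → write _, move L, go to s0
s0 | [0]___10   read 0 → write _, move R, go to s3
s3 | _[_]__10   read _ → write 1, move R, go to s0
s0 | _1[_]_10   read _ → write _, move L, go to s1
s1 | _[1]__10   read 1 → write #, move L, go to s1
s1 | [_]#__10   read _ → write 0, move R, go to s3
s3 | 0[#]__10   read # → write _, move L, go to s0
s0 | [0]___10
After 21 steps: state s0, head at -1, tape 0___10.

state s0, head at -1, tape 0___10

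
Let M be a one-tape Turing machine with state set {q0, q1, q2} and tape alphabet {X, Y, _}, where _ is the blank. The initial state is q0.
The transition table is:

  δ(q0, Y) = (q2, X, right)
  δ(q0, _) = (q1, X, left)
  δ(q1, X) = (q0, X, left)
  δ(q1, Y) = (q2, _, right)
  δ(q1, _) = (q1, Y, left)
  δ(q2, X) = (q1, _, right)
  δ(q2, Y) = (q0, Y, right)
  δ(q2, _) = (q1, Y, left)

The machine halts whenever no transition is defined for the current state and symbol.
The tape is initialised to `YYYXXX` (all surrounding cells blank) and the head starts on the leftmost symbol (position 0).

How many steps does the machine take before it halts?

12

q0 | [Y]YYXXX   read Y → write X, move right, go to q2
q2 | X[Y]YXXX   read Y → write Y, move right, go to q0
q0 | XY[Y]XXX   read Y → write X, move right, go to q2
q2 | XYX[X]XX   read X → write _, move right, go to q1
q1 | XYX_[X]X   read X → write X, move left, go to q0
q0 | XYX[_]XX   read _ → write X, move left, go to q1
q1 | XY[X]XXX   read X → write X, move left, go to q0
q0 | X[Y]XXXX   read Y → write X, move right, go to q2
q2 | XX[X]XXX   read X → write _, move right, go to q1
q1 | XX_[X]XX   read X → write X, move left, go to q0
q0 | XX[_]XXX   read _ → write X, move left, go to q1
q1 | X[X]XXXX   read X → write X, move left, go to q0
q0 | [X]XXXXX
M halts after 12 transitions.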